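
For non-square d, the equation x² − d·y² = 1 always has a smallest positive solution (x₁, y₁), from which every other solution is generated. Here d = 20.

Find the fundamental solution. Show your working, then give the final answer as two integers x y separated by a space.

d=20: √d = [4; 2,8] (ℓ=2, even), read p_1/q_1
a_0=4:  p_0=4·1+0=4,  q_0=4·0+1=1
a_1=2:  p_1=2·4+1=9,  q_1=2·1+0=2
(x₁, y₁) = (9, 2);  9² − 20·2² = 1 ✓

9 2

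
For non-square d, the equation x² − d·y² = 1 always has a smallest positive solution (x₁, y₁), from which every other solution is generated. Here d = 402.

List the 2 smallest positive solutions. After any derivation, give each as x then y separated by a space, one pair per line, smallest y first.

401 20
321601 16040

√402 = [20; 20,40, …], period ℓ=2 (even) → k=1
step 0: (20, 1)  from 20·(1,0) + (0,1)
step 1: (401, 20)  from 20·(20,1) + (1,0)
→ (401, 20).  Check: 401²=160801, 402·20²=160800, difference 1.
(x_2, y_2) = (401·401 + 402·20·20, 401·20 + 20·401) = (321601, 16040)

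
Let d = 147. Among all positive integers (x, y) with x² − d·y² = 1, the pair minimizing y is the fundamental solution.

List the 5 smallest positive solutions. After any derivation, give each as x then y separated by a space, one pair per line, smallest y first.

d=147: √d = [12; 8,24] (ℓ=2, even), read p_1/q_1
i=0: a=12 ⇒ p=12, q=1
i=1: a=8 ⇒ p=97, q=8
→ (97, 8).  Check: 97²=9409, 147·8²=9408, difference 1.
k=2:  x_2 = 97·97+147·8·8 = 18817,  y_2 = 97·8+8·97 = 1552
k=3:  x_3 = 97·18817+147·8·1552 = 3650401,  y_3 = 97·1552+8·18817 = 301080
k=4:  x_4 = 97·3650401+147·8·301080 = 708158977,  y_4 = 97·301080+8·3650401 = 58407968
k=5:  x_5 = 97·708158977+147·8·58407968 = 137379191137,  y_5 = 97·58407968+8·708158977 = 11330844712

97 8
18817 1552
3650401 301080
708158977 58407968
137379191137 11330844712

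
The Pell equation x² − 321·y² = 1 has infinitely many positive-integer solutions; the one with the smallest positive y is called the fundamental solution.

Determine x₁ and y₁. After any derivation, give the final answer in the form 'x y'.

215 12

[17; 1,10,1,34] for √321; ℓ=4 ⇒ convergent index 3
step 0: (17, 1)  from 17·(1,0) + (0,1)
…
step 2: (197, 11)  from 10·(18,1) + (17,1)
step 3: (215, 12)  from 1·(197,11) + (18,1)
(x₁, y₁) = (215, 12);  215² − 321·12² = 1 ✓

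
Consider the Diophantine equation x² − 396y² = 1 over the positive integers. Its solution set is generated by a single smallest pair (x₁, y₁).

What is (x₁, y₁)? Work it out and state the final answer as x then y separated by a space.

[19; 1,8,1,38] for √396; ℓ=4 ⇒ convergent index 3
step 0: (19, 1)  from 19·(1,0) + (0,1)
step 1: (20, 1)  from 1·(19,1) + (1,0)
step 2: (179, 9)  from 8·(20,1) + (19,1)
step 3: (199, 10)  from 1·(179,9) + (20,1)
fundamental: x₁=199, y₁=10  (since 39601 − 396·100 = 1)

199 10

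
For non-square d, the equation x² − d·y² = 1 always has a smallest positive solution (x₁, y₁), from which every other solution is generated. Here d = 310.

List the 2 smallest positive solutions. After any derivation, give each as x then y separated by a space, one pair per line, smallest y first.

848719 48204
1440647881921 81823301352

√310 = [17; 1,1,1,1,5,…,1,1,34, …], period ℓ=16 (even) → k=15
step 0: (17, 1)  from 17·(1,0) + (0,1)
…
step 2: (35, 2)  from 1·(18,1) + (17,1)
…
step 4: (88, 5)  from 1·(53,3) + (35,2)
step 5: (493, 28)  from 5·(88,5) + (53,3)
step 6: (1567, 89)  from 3·(493,28) + (88,5)
…
step 8: (5687, 323)  from 2·(2060,117) + (1567,89)
step 9: (7747, 440)  from 1·(5687,323) + (2060,117)
step 10: (28928, 1643)  from 3·(7747,440) + (5687,323)
…
step 12: (181315, 10298)  from 1·(152387,8655) + (28928,1643)
…
step 14: (515017, 29251)  from 1·(333702,18953) + (181315,10298)
step 15: (848719, 48204)  from 1·(515017,29251) + (333702,18953)
(x₁, y₁) = (848719, 48204);  848719² − 310·48204² = 1 ✓
k=2:  x_2 = 848719·848719+310·48204·48204 = 1440647881921,  y_2 = 848719·48204+48204·848719 = 81823301352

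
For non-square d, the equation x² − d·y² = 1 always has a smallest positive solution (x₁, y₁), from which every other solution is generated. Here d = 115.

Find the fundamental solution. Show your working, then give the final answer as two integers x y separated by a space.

1126 105

√115 = [10; 1,2,1,1,1,1,1,2,1,20, …], period ℓ=10 (even) → k=9
i=0: a=10 ⇒ p=10, q=1
i=1: a=1 ⇒ p=11, q=1
i=2: a=2 ⇒ p=32, q=3
i=3: a=1 ⇒ p=43, q=4
i=4: a=1 ⇒ p=75, q=7
i=5: a=1 ⇒ p=118, q=11
…
i=7: a=1 ⇒ p=311, q=29
i=8: a=2 ⇒ p=815, q=76
i=9: a=1 ⇒ p=1126, q=105
→ (1126, 105).  Check: 1126²=1267876, 115·105²=1267875, difference 1.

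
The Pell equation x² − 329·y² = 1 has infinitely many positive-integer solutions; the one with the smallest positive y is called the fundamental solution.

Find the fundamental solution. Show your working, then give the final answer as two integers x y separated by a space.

2376415 131016

[18; 7,4,2,1,1,4,1,1,2,4,7,36] for √329; ℓ=12 ⇒ convergent index 11
step 0: (18, 1)  from 18·(1,0) + (0,1)
…
step 2: (526, 29)  from 4·(127,7) + (18,1)
step 3: (1179, 65)  from 2·(526,29) + (127,7)
step 4: (1705, 94)  from 1·(1179,65) + (526,29)
step 5: (2884, 159)  from 1·(1705,94) + (1179,65)
…
step 9: (74857, 4127)  from 2·(29366,1619) + (16125,889)
step 10: (328794, 18127)  from 4·(74857,4127) + (29366,1619)
step 11: (2376415, 131016)  from 7·(328794,18127) + (74857,4127)
fundamental: x₁=2376415, y₁=131016  (since 5647348252225 − 329·17165192256 = 1)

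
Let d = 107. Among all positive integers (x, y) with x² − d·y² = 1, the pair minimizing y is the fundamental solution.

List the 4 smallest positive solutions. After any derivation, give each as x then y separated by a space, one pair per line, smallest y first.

√107 → a₀=10, period (2,1,9,1,2,20); ℓ=6 even so k=5
a_0=10:  p_0=10·1+0=10,  q_0=10·0+1=1
…
a_2=1:  p_2=1·21+10=31,  q_2=1·2+1=3
…
a_4=1:  p_4=1·300+31=331,  q_4=1·29+3=32
a_5=2:  p_5=2·331+300=962,  q_5=2·32+29=93
fundamental: x₁=962, y₁=93  (since 925444 − 107·8649 = 1)
(962+93√107)^2 = 1850887 + 178932√107
(962+93√107)^3 = 3561105626 + 344265075√107
(962+93√107)^4 = 6851565373537 + 662365825368√107

962 93
1850887 178932
3561105626 344265075
6851565373537 662365825368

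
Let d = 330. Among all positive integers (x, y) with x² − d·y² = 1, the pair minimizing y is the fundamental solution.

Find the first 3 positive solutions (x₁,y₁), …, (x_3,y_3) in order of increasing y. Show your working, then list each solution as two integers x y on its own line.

d=330: √d = [18; 6,36] (ℓ=2, even), read p_1/q_1
step 0: (18, 1)  from 18·(1,0) + (0,1)
step 1: (109, 6)  from 6·(18,1) + (1,0)
→ (109, 6).  Check: 109²=11881, 330·6²=11880, difference 1.
k=2:  x_2 = 109·109+330·6·6 = 23761,  y_2 = 109·6+6·109 = 1308
k=3:  x_3 = 109·23761+330·6·1308 = 5179789,  y_3 = 109·1308+6·23761 = 285138

109 6
23761 1308
5179789 285138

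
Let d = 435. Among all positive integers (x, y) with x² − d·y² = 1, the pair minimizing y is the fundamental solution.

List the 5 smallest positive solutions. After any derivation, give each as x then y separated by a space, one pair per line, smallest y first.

146 7
42631 2044
12448106 596841
3634804321 174275528
1061350413626 50887857335

d=435: √d = [20; 1,5,1,40] (ℓ=4, even), read p_3/q_3
i=0: a=20 ⇒ p=20, q=1
i=1: a=1 ⇒ p=21, q=1
i=2: a=5 ⇒ p=125, q=6
i=3: a=1 ⇒ p=146, q=7
→ (146, 7).  Check: 146²=21316, 435·7²=21315, difference 1.
k=2:  x_2 = 146·146+435·7·7 = 42631,  y_2 = 146·7+7·146 = 2044
k=3:  x_3 = 146·42631+435·7·2044 = 12448106,  y_3 = 146·2044+7·42631 = 596841
k=4:  x_4 = 146·12448106+435·7·596841 = 3634804321,  y_4 = 146·596841+7·12448106 = 174275528
k=5:  x_5 = 146·3634804321+435·7·174275528 = 1061350413626,  y_5 = 146·174275528+7·3634804321 = 50887857335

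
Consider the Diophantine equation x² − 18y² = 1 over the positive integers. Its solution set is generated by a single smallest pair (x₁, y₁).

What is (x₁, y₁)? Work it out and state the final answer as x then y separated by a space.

17 4

√18 → a₀=4, period (4,8); ℓ=2 even so k=1
k=0  a_k=4  p_k/q_k = 4/1
k=1  a_k=4  p_k/q_k = 17/4
fundamental: x₁=17, y₁=4  (since 289 − 18·16 = 1)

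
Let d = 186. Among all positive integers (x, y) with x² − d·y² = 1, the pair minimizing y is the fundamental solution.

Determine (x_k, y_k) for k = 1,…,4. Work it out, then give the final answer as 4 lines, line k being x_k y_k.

7501 550
112530001 8251100
1688175067501 123783001650
25326002250120001 1856992582502200

√186 → a₀=13, period (1,1,1,3,4,3,1,1,1,26); ℓ=10 even so k=9
step 0: (13, 1)  from 13·(1,0) + (0,1)
…
step 4: (150, 11)  from 3·(41,3) + (27,2)
…
step 8: (4787, 351)  from 1·(2714,199) + (2073,152)
step 9: (7501, 550)  from 1·(4787,351) + (2714,199)
→ (7501, 550).  Check: 7501²=56265001, 186·550²=56265000, difference 1.
n=2: (7501,550)∘(7501,550) = (7501·7501+186·550·550, 7501·550+550·7501) = (112530001,8251100)
n=3: (112530001,8251100)∘(7501,550) = (7501·112530001+186·550·8251100, 7501·8251100+550·112530001) = (1688175067501,123783001650)
n=4: (1688175067501,123783001650)∘(7501,550) = (7501·1688175067501+186·550·123783001650, 7501·123783001650+550·1688175067501) = (25326002250120001,1856992582502200)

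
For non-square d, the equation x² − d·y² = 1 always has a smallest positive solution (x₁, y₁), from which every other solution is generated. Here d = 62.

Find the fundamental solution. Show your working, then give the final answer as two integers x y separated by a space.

d=62: √d = [7; 1,6,1,14] (ℓ=4, even), read p_3/q_3
i=0: a=7 ⇒ p=7, q=1
i=1: a=1 ⇒ p=8, q=1
i=2: a=6 ⇒ p=55, q=7
i=3: a=1 ⇒ p=63, q=8
(x₁, y₁) = (63, 8);  63² − 62·8² = 1 ✓

63 8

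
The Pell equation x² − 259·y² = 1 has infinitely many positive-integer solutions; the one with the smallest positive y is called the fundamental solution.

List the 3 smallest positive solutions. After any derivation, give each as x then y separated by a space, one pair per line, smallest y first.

847225 52644
1435580401249 89202625800
2432519210895520825 151149389286757356

d=259: √d = [16; 10,1,2,3,4,3,2,1,10,32] (ℓ=10, even), read p_9/q_9
i=0: a=16 ⇒ p=16, q=1
…
i=3: a=2 ⇒ p=515, q=32
i=4: a=3 ⇒ p=1722, q=107
i=5: a=4 ⇒ p=7403, q=460
i=6: a=3 ⇒ p=23931, q=1487
…
i=8: a=1 ⇒ p=79196, q=4921
i=9: a=10 ⇒ p=847225, q=52644
→ (847225, 52644).  Check: 847225²=717790200625, 259·52644²=717790200624, difference 1.
k=2:  x_2 = 847225·847225+259·52644·52644 = 1435580401249,  y_2 = 847225·52644+52644·847225 = 89202625800
k=3:  x_3 = 847225·1435580401249+259·52644·89202625800 = 2432519210895520825,  y_3 = 847225·89202625800+52644·1435580401249 = 151149389286757356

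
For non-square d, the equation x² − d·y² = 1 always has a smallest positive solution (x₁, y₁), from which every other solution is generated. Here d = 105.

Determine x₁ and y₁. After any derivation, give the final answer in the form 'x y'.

[10; 4,20] for √105; ℓ=2 ⇒ convergent index 1
step 0: (10, 1)  from 10·(1,0) + (0,1)
step 1: (41, 4)  from 4·(10,1) + (1,0)
(x₁, y₁) = (41, 4);  41² − 105·4² = 1 ✓

41 4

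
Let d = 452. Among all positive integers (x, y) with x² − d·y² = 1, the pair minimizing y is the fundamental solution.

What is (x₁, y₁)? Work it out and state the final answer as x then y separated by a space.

d=452: √d = [21; 3,1,5,3,10,3,5,1,3,42] (ℓ=10, even), read p_9/q_9
k=0  a_k=21  p_k/q_k = 21/1
…
k=2  a_k=1  p_k/q_k = 85/4
…
k=4  a_k=3  p_k/q_k = 1552/73
…
k=6  a_k=3  p_k/q_k = 49579/2332
k=7  a_k=5  p_k/q_k = 263904/12413
k=8  a_k=1  p_k/q_k = 313483/14745
k=9  a_k=3  p_k/q_k = 1204353/56648
(x₁, y₁) = (1204353, 56648);  1204353² − 452·56648² = 1 ✓

1204353 56648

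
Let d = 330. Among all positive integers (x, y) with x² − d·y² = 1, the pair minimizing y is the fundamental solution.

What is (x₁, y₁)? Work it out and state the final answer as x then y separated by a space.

[18; 6,36] for √330; ℓ=2 ⇒ convergent index 1
i=0: a=18 ⇒ p=18, q=1
i=1: a=6 ⇒ p=109, q=6
fundamental: x₁=109, y₁=6  (since 11881 − 330·36 = 1)

109 6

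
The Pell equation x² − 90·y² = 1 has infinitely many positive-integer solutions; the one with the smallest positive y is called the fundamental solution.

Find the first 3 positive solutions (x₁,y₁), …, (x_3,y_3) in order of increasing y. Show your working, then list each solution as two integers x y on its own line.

19 2
721 76
27379 2886

[9; 2,18] for √90; ℓ=2 ⇒ convergent index 1
a_0=9:  p_0=9·1+0=9,  q_0=9·0+1=1
a_1=2:  p_1=2·9+1=19,  q_1=2·1+0=2
(x₁, y₁) = (19, 2);  19² − 90·2² = 1 ✓
n=2: (19,2)∘(19,2) = (19·19+90·2·2, 19·2+2·19) = (721,76)
n=3: (721,76)∘(19,2) = (19·721+90·2·76, 19·76+2·721) = (27379,2886)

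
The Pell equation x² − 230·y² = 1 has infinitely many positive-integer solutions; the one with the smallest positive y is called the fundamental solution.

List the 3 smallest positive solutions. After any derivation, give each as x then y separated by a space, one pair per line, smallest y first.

91 6
16561 1092
3014011 198738

[15; 6,30] for √230; ℓ=2 ⇒ convergent index 1
step 0: (15, 1)  from 15·(1,0) + (0,1)
step 1: (91, 6)  from 6·(15,1) + (1,0)
fundamental: x₁=91, y₁=6  (since 8281 − 230·36 = 1)
(x_2, y_2) = (91·91 + 230·6·6, 91·6 + 6·91) = (16561, 1092)
(x_3, y_3) = (91·16561 + 230·6·1092, 91·1092 + 6·16561) = (3014011, 198738)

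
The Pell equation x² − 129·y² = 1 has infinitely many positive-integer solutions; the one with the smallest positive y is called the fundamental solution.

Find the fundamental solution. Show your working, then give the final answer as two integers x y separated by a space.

16855 1484

√129 → a₀=11, period (2,1,3,1,6,1,3,1,2,22); ℓ=10 even so k=9
step 0: (11, 1)  from 11·(1,0) + (0,1)
…
step 3: (125, 11)  from 3·(34,3) + (23,2)
…
step 5: (1079, 95)  from 6·(159,14) + (125,11)
…
step 7: (4793, 422)  from 3·(1238,109) + (1079,95)
step 8: (6031, 531)  from 1·(4793,422) + (1238,109)
step 9: (16855, 1484)  from 2·(6031,531) + (4793,422)
(x₁, y₁) = (16855, 1484);  16855² − 129·1484² = 1 ✓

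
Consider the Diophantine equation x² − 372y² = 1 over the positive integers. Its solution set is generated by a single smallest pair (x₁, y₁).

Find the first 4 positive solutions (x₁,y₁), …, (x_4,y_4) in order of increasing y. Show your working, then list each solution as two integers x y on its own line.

√372 → a₀=19, period (3,2,12,2,3,38); ℓ=6 even so k=5
a_0=19:  p_0=19·1+0=19,  q_0=19·0+1=1
a_1=3:  p_1=3·19+1=58,  q_1=3·1+0=3
a_2=2:  p_2=2·58+19=135,  q_2=2·3+1=7
a_3=12:  p_3=12·135+58=1678,  q_3=12·7+3=87
a_4=2:  p_4=2·1678+135=3491,  q_4=2·87+7=181
a_5=3:  p_5=3·3491+1678=12151,  q_5=3·181+87=630
(x₁, y₁) = (12151, 630);  12151² − 372·630² = 1 ✓
n=2: (12151,630)∘(12151,630) = (12151·12151+372·630·630, 12151·630+630·12151) = (295293601,15310260)
n=3: (295293601,15310260)∘(12151,630) = (12151·295293601+372·630·15310260, 12151·15310260+630·295293601) = (7176225079351,372069937890)
n=4: (7176225079351,372069937890)∘(12151,630) = (12151·7176225079351+372·630·372069937890, 12151·372069937890+630·7176225079351) = (174396621583094401,9042043615292520)

12151 630
295293601 15310260
7176225079351 372069937890
174396621583094401 9042043615292520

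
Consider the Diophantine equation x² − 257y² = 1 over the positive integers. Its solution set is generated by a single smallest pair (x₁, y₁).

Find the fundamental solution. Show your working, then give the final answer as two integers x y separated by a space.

513 32

√257 = [16; 32, …], period ℓ=1 (odd) → k=1
k=0  a_k=16  p_k/q_k = 16/1
k=1  a_k=32  p_k/q_k = 513/32
→ (513, 32).  Check: 513²=263169, 257·32²=263168, difference 1.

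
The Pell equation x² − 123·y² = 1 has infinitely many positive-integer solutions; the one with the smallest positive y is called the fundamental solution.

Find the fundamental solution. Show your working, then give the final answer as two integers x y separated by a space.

√123 → a₀=11, period (11,22); ℓ=2 even so k=1
k=0  a_k=11  p_k/q_k = 11/1
k=1  a_k=11  p_k/q_k = 122/11
fundamental: x₁=122, y₁=11  (since 14884 − 123·121 = 1)

122 11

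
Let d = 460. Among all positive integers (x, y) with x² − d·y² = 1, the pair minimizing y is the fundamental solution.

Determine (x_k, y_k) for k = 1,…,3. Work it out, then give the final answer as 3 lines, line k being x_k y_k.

2535751 118230
12860066268001 599603681460
65219851798297071751 3040891269731634690

[21; 2,4,3,1,2,10,2,1,3,4,2,42] for √460; ℓ=12 ⇒ convergent index 11
step 0: (21, 1)  from 21·(1,0) + (0,1)
…
step 3: (622, 29)  from 3·(193,9) + (43,2)
step 4: (815, 38)  from 1·(622,29) + (193,9)
…
step 7: (48922, 2281)  from 2·(23335,1088) + (2252,105)
step 8: (72257, 3369)  from 1·(48922,2281) + (23335,1088)
step 9: (265693, 12388)  from 3·(72257,3369) + (48922,2281)
step 10: (1135029, 52921)  from 4·(265693,12388) + (72257,3369)
step 11: (2535751, 118230)  from 2·(1135029,52921) + (265693,12388)
fundamental: x₁=2535751, y₁=118230  (since 6430033134001 − 460·13978332900 = 1)
k=2:  x_2 = 2535751·2535751+460·118230·118230 = 12860066268001,  y_2 = 2535751·118230+118230·2535751 = 599603681460
k=3:  x_3 = 2535751·12860066268001+460·118230·599603681460 = 65219851798297071751,  y_3 = 2535751·599603681460+118230·12860066268001 = 3040891269731634690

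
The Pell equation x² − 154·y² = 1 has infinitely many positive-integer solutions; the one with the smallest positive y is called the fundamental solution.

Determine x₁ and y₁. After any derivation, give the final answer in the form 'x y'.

[12; 2,2,3,1,2,1,3,2,2,24] for √154; ℓ=10 ⇒ convergent index 9
k=0  a_k=12  p_k/q_k = 12/1
k=1  a_k=2  p_k/q_k = 25/2
k=2  a_k=2  p_k/q_k = 62/5
…
k=4  a_k=1  p_k/q_k = 273/22
k=5  a_k=2  p_k/q_k = 757/61
k=6  a_k=1  p_k/q_k = 1030/83
k=7  a_k=3  p_k/q_k = 3847/310
k=8  a_k=2  p_k/q_k = 8724/703
k=9  a_k=2  p_k/q_k = 21295/1716
→ (21295, 1716).  Check: 21295²=453477025, 154·1716²=453477024, difference 1.

21295 1716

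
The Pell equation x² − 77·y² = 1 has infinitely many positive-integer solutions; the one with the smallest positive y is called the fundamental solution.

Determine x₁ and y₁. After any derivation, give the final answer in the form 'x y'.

√77 = [8; 1,3,2,3,1,16, …], period ℓ=6 (even) → k=5
a_0=8:  p_0=8·1+0=8,  q_0=8·0+1=1
a_1=1:  p_1=1·8+1=9,  q_1=1·1+0=1
a_2=3:  p_2=3·9+8=35,  q_2=3·1+1=4
a_3=2:  p_3=2·35+9=79,  q_3=2·4+1=9
a_4=3:  p_4=3·79+35=272,  q_4=3·9+4=31
a_5=1:  p_5=1·272+79=351,  q_5=1·31+9=40
fundamental: x₁=351, y₁=40  (since 123201 − 77·1600 = 1)

351 40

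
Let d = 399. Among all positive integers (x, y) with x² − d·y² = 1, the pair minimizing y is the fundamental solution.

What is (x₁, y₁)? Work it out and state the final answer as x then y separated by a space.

20 1

√399 → a₀=19, period (1,38); ℓ=2 even so k=1
i=0: a=19 ⇒ p=19, q=1
i=1: a=1 ⇒ p=20, q=1
(x₁, y₁) = (20, 1);  20² − 399·1² = 1 ✓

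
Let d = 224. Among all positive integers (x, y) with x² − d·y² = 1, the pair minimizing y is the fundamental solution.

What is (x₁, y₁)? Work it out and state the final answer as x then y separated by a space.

[14; 1,28] for √224; ℓ=2 ⇒ convergent index 1
step 0: (14, 1)  from 14·(1,0) + (0,1)
step 1: (15, 1)  from 1·(14,1) + (1,0)
→ (15, 1).  Check: 15²=225, 224·1²=224, difference 1.

15 1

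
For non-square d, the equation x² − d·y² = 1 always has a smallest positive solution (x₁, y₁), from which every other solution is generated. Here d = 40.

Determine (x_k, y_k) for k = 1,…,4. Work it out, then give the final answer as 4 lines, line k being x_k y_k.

[6; 3,12] for √40; ℓ=2 ⇒ convergent index 1
a_0=6:  p_0=6·1+0=6,  q_0=6·0+1=1
a_1=3:  p_1=3·6+1=19,  q_1=3·1+0=3
(x₁, y₁) = (19, 3);  19² − 40·3² = 1 ✓
n=2: (19,3)∘(19,3) = (19·19+40·3·3, 19·3+3·19) = (721,114)
n=3: (721,114)∘(19,3) = (19·721+40·3·114, 19·114+3·721) = (27379,4329)
n=4: (27379,4329)∘(19,3) = (19·27379+40·3·4329, 19·4329+3·27379) = (1039681,164388)

19 3
721 114
27379 4329
1039681 164388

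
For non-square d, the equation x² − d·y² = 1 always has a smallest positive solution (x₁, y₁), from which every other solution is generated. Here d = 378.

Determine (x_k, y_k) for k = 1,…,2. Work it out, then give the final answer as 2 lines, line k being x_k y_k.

[19; 2,3,1,4,1,3,2,38] for √378; ℓ=8 ⇒ convergent index 7
k=0  a_k=19  p_k/q_k = 19/1
…
k=3  a_k=1  p_k/q_k = 175/9
k=4  a_k=4  p_k/q_k = 836/43
k=5  a_k=1  p_k/q_k = 1011/52
k=6  a_k=3  p_k/q_k = 3869/199
k=7  a_k=2  p_k/q_k = 8749/450
fundamental: x₁=8749, y₁=450  (since 76545001 − 378·202500 = 1)
(8749+450√378)^2 = 153090001 + 7874100√378

8749 450
153090001 7874100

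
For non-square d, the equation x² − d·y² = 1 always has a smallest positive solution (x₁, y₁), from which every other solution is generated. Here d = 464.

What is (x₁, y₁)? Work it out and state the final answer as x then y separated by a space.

[21; 1,1,5,1,1,1,5,1,1,42] for √464; ℓ=10 ⇒ convergent index 9
step 0: (21, 1)  from 21·(1,0) + (0,1)
step 1: (22, 1)  from 1·(21,1) + (1,0)
…
step 4: (280, 13)  from 1·(237,11) + (43,2)
…
step 6: (797, 37)  from 1·(517,24) + (280,13)
step 7: (4502, 209)  from 5·(797,37) + (517,24)
step 8: (5299, 246)  from 1·(4502,209) + (797,37)
step 9: (9801, 455)  from 1·(5299,246) + (4502,209)
(x₁, y₁) = (9801, 455);  9801² − 464·455² = 1 ✓

9801 455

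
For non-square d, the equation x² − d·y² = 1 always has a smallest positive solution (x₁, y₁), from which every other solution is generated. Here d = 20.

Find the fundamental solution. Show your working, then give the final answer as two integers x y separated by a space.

9 2

d=20: √d = [4; 2,8] (ℓ=2, even), read p_1/q_1
a_0=4:  p_0=4·1+0=4,  q_0=4·0+1=1
a_1=2:  p_1=2·4+1=9,  q_1=2·1+0=2
(x₁, y₁) = (9, 2);  9² − 20·2² = 1 ✓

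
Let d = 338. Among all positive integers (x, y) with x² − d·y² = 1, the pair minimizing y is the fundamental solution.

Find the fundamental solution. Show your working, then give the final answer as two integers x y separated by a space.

d=338: √d = [18; 2,1,1,2,36] (ℓ=5, odd), read p_9/q_9
i=0: a=18 ⇒ p=18, q=1
i=1: a=2 ⇒ p=37, q=2
i=2: a=1 ⇒ p=55, q=3
i=3: a=1 ⇒ p=92, q=5
i=4: a=2 ⇒ p=239, q=13
…
i=7: a=1 ⇒ p=26327, q=1432
i=8: a=1 ⇒ p=43958, q=2391
i=9: a=2 ⇒ p=114243, q=6214
(x₁, y₁) = (114243, 6214);  114243² − 338·6214² = 1 ✓

114243 6214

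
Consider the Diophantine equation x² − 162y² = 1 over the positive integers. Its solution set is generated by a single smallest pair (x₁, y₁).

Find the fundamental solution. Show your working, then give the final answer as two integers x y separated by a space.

d=162: √d = [12; 1,2,1,2,12,2,1,2,1,24] (ℓ=10, even), read p_9/q_9
a_0=12:  p_0=12·1+0=12,  q_0=12·0+1=1
a_1=1:  p_1=1·12+1=13,  q_1=1·1+0=1
…
a_3=1:  p_3=1·38+13=51,  q_3=1·3+1=4
…
a_7=1:  p_7=1·3602+1731=5333,  q_7=1·283+136=419
a_8=2:  p_8=2·5333+3602=14268,  q_8=2·419+283=1121
a_9=1:  p_9=1·14268+5333=19601,  q_9=1·1121+419=1540
→ (19601, 1540).  Check: 19601²=384199201, 162·1540²=384199200, difference 1.

19601 1540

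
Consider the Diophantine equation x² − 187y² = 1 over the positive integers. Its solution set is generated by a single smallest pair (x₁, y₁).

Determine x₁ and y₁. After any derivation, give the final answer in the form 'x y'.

1682 123

√187 → a₀=13, period (1,2,13,2,1,26); ℓ=6 even so k=5
k=0  a_k=13  p_k/q_k = 13/1
…
k=2  a_k=2  p_k/q_k = 41/3
…
k=4  a_k=2  p_k/q_k = 1135/83
k=5  a_k=1  p_k/q_k = 1682/123
fundamental: x₁=1682, y₁=123  (since 2829124 − 187·15129 = 1)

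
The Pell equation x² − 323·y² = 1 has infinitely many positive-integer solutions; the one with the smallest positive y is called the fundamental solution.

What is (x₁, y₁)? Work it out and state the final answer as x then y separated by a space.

√323 → a₀=17, period (1,34); ℓ=2 even so k=1
k=0  a_k=17  p_k/q_k = 17/1
k=1  a_k=1  p_k/q_k = 18/1
(x₁, y₁) = (18, 1);  18² − 323·1² = 1 ✓

18 1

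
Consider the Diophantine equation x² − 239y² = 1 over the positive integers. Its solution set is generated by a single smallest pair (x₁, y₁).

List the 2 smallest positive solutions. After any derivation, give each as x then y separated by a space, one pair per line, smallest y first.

6195120 400729
76759023628799 4965128484960

√239 = [15; 2,5,1,2,4,15,4,2,1,5,2,30, …], period ℓ=12 (even) → k=11
k=0  a_k=15  p_k/q_k = 15/1
…
k=2  a_k=5  p_k/q_k = 170/11
…
k=4  a_k=2  p_k/q_k = 572/37
k=5  a_k=4  p_k/q_k = 2489/161
k=6  a_k=15  p_k/q_k = 37907/2452
k=7  a_k=4  p_k/q_k = 154117/9969
k=8  a_k=2  p_k/q_k = 346141/22390
k=9  a_k=1  p_k/q_k = 500258/32359
k=10  a_k=5  p_k/q_k = 2847431/184185
k=11  a_k=2  p_k/q_k = 6195120/400729
fundamental: x₁=6195120, y₁=400729  (since 38379511814400 − 239·160583731441 = 1)
k=2:  x_2 = 6195120·6195120+239·400729·400729 = 76759023628799,  y_2 = 6195120·400729+400729·6195120 = 4965128484960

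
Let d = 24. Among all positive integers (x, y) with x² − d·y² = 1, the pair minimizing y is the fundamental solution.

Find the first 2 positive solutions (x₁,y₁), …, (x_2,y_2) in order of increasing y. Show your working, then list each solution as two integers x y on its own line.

5 1
49 10

[4; 1,8] for √24; ℓ=2 ⇒ convergent index 1
k=0  a_k=4  p_k/q_k = 4/1
k=1  a_k=1  p_k/q_k = 5/1
→ (5, 1).  Check: 5²=25, 24·1²=24, difference 1.
(x_2, y_2) = (5·5 + 24·1·1, 5·1 + 1·5) = (49, 10)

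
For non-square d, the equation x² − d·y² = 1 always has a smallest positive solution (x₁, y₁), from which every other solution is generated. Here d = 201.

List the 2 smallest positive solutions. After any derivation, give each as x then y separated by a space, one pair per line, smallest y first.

515095 36332
530645718049 37428863080

[14; 5,1,1,1,2,…,1,5,28] for √201; ℓ=14 ⇒ convergent index 13
i=0: a=14 ⇒ p=14, q=1
i=1: a=5 ⇒ p=71, q=5
i=2: a=1 ⇒ p=85, q=6
i=3: a=1 ⇒ p=156, q=11
i=4: a=1 ⇒ p=241, q=17
i=5: a=2 ⇒ p=638, q=45
i=6: a=1 ⇒ p=879, q=62
i=7: a=8 ⇒ p=7670, q=541
i=8: a=1 ⇒ p=8549, q=603
i=9: a=2 ⇒ p=24768, q=1747
i=10: a=1 ⇒ p=33317, q=2350
i=11: a=1 ⇒ p=58085, q=4097
i=12: a=1 ⇒ p=91402, q=6447
i=13: a=5 ⇒ p=515095, q=36332
(x₁, y₁) = (515095, 36332);  515095² − 201·36332² = 1 ✓
n=2: (515095,36332)∘(515095,36332) = (515095·515095+201·36332·36332, 515095·36332+36332·515095) = (530645718049,37428863080)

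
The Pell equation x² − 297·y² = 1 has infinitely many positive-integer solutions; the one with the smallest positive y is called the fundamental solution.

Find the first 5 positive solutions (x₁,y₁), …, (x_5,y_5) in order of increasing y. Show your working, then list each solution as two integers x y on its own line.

48599 2820
4723725601 274098360
459136680917399 26641812392460
44627167107085622401 2589530880648228720
4337671388015371645214999 251697222510604722734100

[17; 4,3,1,1,2,1,1,3,4,34] for √297; ℓ=10 ⇒ convergent index 9
k=0  a_k=17  p_k/q_k = 17/1
k=1  a_k=4  p_k/q_k = 69/4
k=2  a_k=3  p_k/q_k = 224/13
k=3  a_k=1  p_k/q_k = 293/17
…
k=5  a_k=2  p_k/q_k = 1327/77
k=6  a_k=1  p_k/q_k = 1844/107
…
k=8  a_k=3  p_k/q_k = 11357/659
k=9  a_k=4  p_k/q_k = 48599/2820
→ (48599, 2820).  Check: 48599²=2361862801, 297·2820²=2361862800, difference 1.
n=2: (48599,2820)∘(48599,2820) = (48599·48599+297·2820·2820, 48599·2820+2820·48599) = (4723725601,274098360)
n=3: (4723725601,274098360)∘(48599,2820) = (48599·4723725601+297·2820·274098360, 48599·274098360+2820·4723725601) = (459136680917399,26641812392460)
n=4: (459136680917399,26641812392460)∘(48599,2820) = (48599·459136680917399+297·2820·26641812392460, 48599·26641812392460+2820·459136680917399) = (44627167107085622401,2589530880648228720)
n=5: (44627167107085622401,2589530880648228720)∘(48599,2820) = (48599·44627167107085622401+297·2820·2589530880648228720, 48599·2589530880648228720+2820·44627167107085622401) = (4337671388015371645214999,251697222510604722734100)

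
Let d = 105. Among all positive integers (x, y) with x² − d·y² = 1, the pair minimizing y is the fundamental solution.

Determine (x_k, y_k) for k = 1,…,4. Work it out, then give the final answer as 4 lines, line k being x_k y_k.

41 4
3361 328
275561 26892
22592641 2204816

[10; 4,20] for √105; ℓ=2 ⇒ convergent index 1
a_0=10:  p_0=10·1+0=10,  q_0=10·0+1=1
a_1=4:  p_1=4·10+1=41,  q_1=4·1+0=4
fundamental: x₁=41, y₁=4  (since 1681 − 105·16 = 1)
k=2:  x_2 = 41·41+105·4·4 = 3361,  y_2 = 41·4+4·41 = 328
k=3:  x_3 = 41·3361+105·4·328 = 275561,  y_3 = 41·328+4·3361 = 26892
k=4:  x_4 = 41·275561+105·4·26892 = 22592641,  y_4 = 41·26892+4·275561 = 2204816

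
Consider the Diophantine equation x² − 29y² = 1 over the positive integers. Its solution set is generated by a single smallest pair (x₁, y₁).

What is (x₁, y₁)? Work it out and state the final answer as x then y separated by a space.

[5; 2,1,1,2,10] for √29; ℓ=5 ⇒ convergent index 9
k=0  a_k=5  p_k/q_k = 5/1
…
k=4  a_k=2  p_k/q_k = 70/13
…
k=6  a_k=2  p_k/q_k = 1524/283
k=7  a_k=1  p_k/q_k = 2251/418
k=8  a_k=1  p_k/q_k = 3775/701
k=9  a_k=2  p_k/q_k = 9801/1820
→ (9801, 1820).  Check: 9801²=96059601, 29·1820²=96059600, difference 1.

9801 1820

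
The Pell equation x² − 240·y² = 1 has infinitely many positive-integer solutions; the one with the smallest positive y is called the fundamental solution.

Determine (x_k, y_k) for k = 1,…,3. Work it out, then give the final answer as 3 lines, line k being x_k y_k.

d=240: √d = [15; 2,30] (ℓ=2, even), read p_1/q_1
i=0: a=15 ⇒ p=15, q=1
i=1: a=2 ⇒ p=31, q=2
→ (31, 2).  Check: 31²=961, 240·2²=960, difference 1.
k=2:  x_2 = 31·31+240·2·2 = 1921,  y_2 = 31·2+2·31 = 124
k=3:  x_3 = 31·1921+240·2·124 = 119071,  y_3 = 31·124+2·1921 = 7686

31 2
1921 124
119071 7686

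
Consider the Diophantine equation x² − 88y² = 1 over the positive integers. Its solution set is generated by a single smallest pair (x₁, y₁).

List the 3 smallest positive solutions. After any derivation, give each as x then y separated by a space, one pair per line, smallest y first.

√88 → a₀=9, period (2,1,1,1,2,18); ℓ=6 even so k=5
k=0  a_k=9  p_k/q_k = 9/1
…
k=2  a_k=1  p_k/q_k = 28/3
…
k=4  a_k=1  p_k/q_k = 75/8
k=5  a_k=2  p_k/q_k = 197/21
(x₁, y₁) = (197, 21);  197² − 88·21² = 1 ✓
n=2: (197,21)∘(197,21) = (197·197+88·21·21, 197·21+21·197) = (77617,8274)
n=3: (77617,8274)∘(197,21) = (197·77617+88·21·8274, 197·8274+21·77617) = (30580901,3259935)

197 21
77617 8274
30580901 3259935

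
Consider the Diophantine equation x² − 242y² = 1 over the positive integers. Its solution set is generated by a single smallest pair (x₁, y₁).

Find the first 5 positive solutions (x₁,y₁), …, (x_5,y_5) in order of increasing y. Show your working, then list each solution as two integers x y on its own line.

[15; 1,1,3,1,14,1,3,1,1,30] for √242; ℓ=10 ⇒ convergent index 9
a_0=15:  p_0=15·1+0=15,  q_0=15·0+1=1
a_1=1:  p_1=1·15+1=16,  q_1=1·1+0=1
a_2=1:  p_2=1·16+15=31,  q_2=1·1+1=2
…
a_4=1:  p_4=1·109+31=140,  q_4=1·7+2=9
…
a_6=1:  p_6=1·2069+140=2209,  q_6=1·133+9=142
a_7=3:  p_7=3·2209+2069=8696,  q_7=3·142+133=559
a_8=1:  p_8=1·8696+2209=10905,  q_8=1·559+142=701
a_9=1:  p_9=1·10905+8696=19601,  q_9=1·701+559=1260
→ (19601, 1260).  Check: 19601²=384199201, 242·1260²=384199200, difference 1.
(x_2, y_2) = (19601·19601 + 242·1260·1260, 19601·1260 + 1260·19601) = (768398401, 49394520)
(x_3, y_3) = (19601·768398401 + 242·1260·49394520, 19601·49394520 + 1260·768398401) = (30122754096401, 1936363971780)
(x_4, y_4) = (19601·30122754096401 + 242·1260·1936363971780, 19601·1936363971780 + 1260·30122754096401) = (1180872205318713601, 75909340372325040)
(x_5, y_5) = (19601·1180872205318713601 + 242·1260·75909340372325040, 19601·75909340372325040 + 1260·1180872205318713601) = (46292552162781456490001, 2975797959339522246300)

19601 1260
768398401 49394520
30122754096401 1936363971780
1180872205318713601 75909340372325040
46292552162781456490001 2975797959339522246300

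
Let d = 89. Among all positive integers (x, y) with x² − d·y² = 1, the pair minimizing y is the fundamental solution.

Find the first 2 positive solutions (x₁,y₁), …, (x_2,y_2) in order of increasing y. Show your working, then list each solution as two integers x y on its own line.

500001 53000
500002000001 53000106000

√89 → a₀=9, period (2,3,3,2,18); ℓ=5 odd so k=9
step 0: (9, 1)  from 9·(1,0) + (0,1)
step 1: (19, 2)  from 2·(9,1) + (1,0)
step 2: (66, 7)  from 3·(19,2) + (9,1)
step 3: (217, 23)  from 3·(66,7) + (19,2)
…
step 5: (9217, 977)  from 18·(500,53) + (217,23)
…
step 7: (66019, 6998)  from 3·(18934,2007) + (9217,977)
step 8: (216991, 23001)  from 3·(66019,6998) + (18934,2007)
step 9: (500001, 53000)  from 2·(216991,23001) + (66019,6998)
fundamental: x₁=500001, y₁=53000  (since 250001000001 − 89·2809000000 = 1)
n=2: (500001,53000)∘(500001,53000) = (500001·500001+89·53000·53000, 500001·53000+53000·500001) = (500002000001,53000106000)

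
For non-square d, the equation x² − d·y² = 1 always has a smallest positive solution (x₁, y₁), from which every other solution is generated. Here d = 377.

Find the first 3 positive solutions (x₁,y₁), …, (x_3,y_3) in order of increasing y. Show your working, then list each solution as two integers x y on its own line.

233 12
108577 5592
50596649 2605860

√377 = [19; 2,2,2,38, …], period ℓ=4 (even) → k=3
k=0  a_k=19  p_k/q_k = 19/1
k=1  a_k=2  p_k/q_k = 39/2
k=2  a_k=2  p_k/q_k = 97/5
k=3  a_k=2  p_k/q_k = 233/12
(x₁, y₁) = (233, 12);  233² − 377·12² = 1 ✓
k=2:  x_2 = 233·233+377·12·12 = 108577,  y_2 = 233·12+12·233 = 5592
k=3:  x_3 = 233·108577+377·12·5592 = 50596649,  y_3 = 233·5592+12·108577 = 2605860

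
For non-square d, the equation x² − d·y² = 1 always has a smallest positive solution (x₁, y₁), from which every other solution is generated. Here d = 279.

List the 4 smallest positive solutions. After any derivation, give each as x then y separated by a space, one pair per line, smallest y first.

√279 → a₀=16, period (1,2,2,1,2,2,1,32); ℓ=8 even so k=7
i=0: a=16 ⇒ p=16, q=1
…
i=3: a=2 ⇒ p=117, q=7
…
i=6: a=2 ⇒ p=1069, q=64
i=7: a=1 ⇒ p=1520, q=91
fundamental: x₁=1520, y₁=91  (since 2310400 − 279·8281 = 1)
k=2:  x_2 = 1520·1520+279·91·91 = 4620799,  y_2 = 1520·91+91·1520 = 276640
k=3:  x_3 = 1520·4620799+279·91·276640 = 14047227440,  y_3 = 1520·276640+91·4620799 = 840985509
k=4:  x_4 = 1520·14047227440+279·91·840985509 = 42703566796801,  y_4 = 1520·840985509+91·14047227440 = 2556595670720

1520 91
4620799 276640
14047227440 840985509
42703566796801 2556595670720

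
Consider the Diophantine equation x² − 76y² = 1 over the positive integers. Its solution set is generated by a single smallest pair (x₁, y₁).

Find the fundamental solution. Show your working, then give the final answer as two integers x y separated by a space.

√76 = [8; 1,2,1,1,5,4,5,1,1,2,1,16, …], period ℓ=12 (even) → k=11
i=0: a=8 ⇒ p=8, q=1
i=1: a=1 ⇒ p=9, q=1
i=2: a=2 ⇒ p=26, q=3
i=3: a=1 ⇒ p=35, q=4
i=4: a=1 ⇒ p=61, q=7
i=5: a=5 ⇒ p=340, q=39
i=6: a=4 ⇒ p=1421, q=163
…
i=10: a=2 ⇒ p=41488, q=4759
i=11: a=1 ⇒ p=57799, q=6630
→ (57799, 6630).  Check: 57799²=3340724401, 76·6630²=3340724400, difference 1.

57799 6630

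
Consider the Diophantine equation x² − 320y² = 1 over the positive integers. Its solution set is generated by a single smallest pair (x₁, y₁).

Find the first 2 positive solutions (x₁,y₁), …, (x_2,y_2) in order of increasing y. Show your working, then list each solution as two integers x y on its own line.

d=320: √d = [17; 1,7,1,34] (ℓ=4, even), read p_3/q_3
step 0: (17, 1)  from 17·(1,0) + (0,1)
step 1: (18, 1)  from 1·(17,1) + (1,0)
step 2: (143, 8)  from 7·(18,1) + (17,1)
step 3: (161, 9)  from 1·(143,8) + (18,1)
(x₁, y₁) = (161, 9);  161² − 320·9² = 1 ✓
n=2: (161,9)∘(161,9) = (161·161+320·9·9, 161·9+9·161) = (51841,2898)

161 9
51841 2898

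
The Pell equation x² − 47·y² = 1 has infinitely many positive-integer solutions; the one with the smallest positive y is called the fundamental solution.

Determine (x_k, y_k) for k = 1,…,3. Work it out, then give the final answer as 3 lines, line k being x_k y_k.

48 7
4607 672
442224 64505

[6; 1,5,1,12] for √47; ℓ=4 ⇒ convergent index 3
step 0: (6, 1)  from 6·(1,0) + (0,1)
step 1: (7, 1)  from 1·(6,1) + (1,0)
step 2: (41, 6)  from 5·(7,1) + (6,1)
step 3: (48, 7)  from 1·(41,6) + (7,1)
→ (48, 7).  Check: 48²=2304, 47·7²=2303, difference 1.
(48+7√47)^2 = 4607 + 672√47
(48+7√47)^3 = 442224 + 64505√47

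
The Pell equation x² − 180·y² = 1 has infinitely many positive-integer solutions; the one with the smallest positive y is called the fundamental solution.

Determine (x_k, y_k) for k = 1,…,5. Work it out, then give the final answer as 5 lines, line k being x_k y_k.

161 12
51841 3864
16692641 1244196
5374978561 400627248
1730726404001 129000729660

√180 = [13; 2,2,2,26, …], period ℓ=4 (even) → k=3
a_0=13:  p_0=13·1+0=13,  q_0=13·0+1=1
…
a_2=2:  p_2=2·27+13=67,  q_2=2·2+1=5
a_3=2:  p_3=2·67+27=161,  q_3=2·5+2=12
→ (161, 12).  Check: 161²=25921, 180·12²=25920, difference 1.
(x_2, y_2) = (161·161 + 180·12·12, 161·12 + 12·161) = (51841, 3864)
(x_3, y_3) = (161·51841 + 180·12·3864, 161·3864 + 12·51841) = (16692641, 1244196)
(x_4, y_4) = (161·16692641 + 180·12·1244196, 161·1244196 + 12·16692641) = (5374978561, 400627248)
(x_5, y_5) = (161·5374978561 + 180·12·400627248, 161·400627248 + 12·5374978561) = (1730726404001, 129000729660)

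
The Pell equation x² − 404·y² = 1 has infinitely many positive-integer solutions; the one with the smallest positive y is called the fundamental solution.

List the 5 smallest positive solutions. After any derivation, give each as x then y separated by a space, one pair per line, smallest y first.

√404 = [20; 10,40, …], period ℓ=2 (even) → k=1
a_0=20:  p_0=20·1+0=20,  q_0=20·0+1=1
a_1=10:  p_1=10·20+1=201,  q_1=10·1+0=10
fundamental: x₁=201, y₁=10  (since 40401 − 404·100 = 1)
(201+10√404)^2 = 80801 + 4020√404
(201+10√404)^3 = 32481801 + 1616030√404
(201+10√404)^4 = 13057603201 + 649640040√404
(201+10√404)^5 = 5249124005001 + 261153680050√404

201 10
80801 4020
32481801 1616030
13057603201 649640040
5249124005001 261153680050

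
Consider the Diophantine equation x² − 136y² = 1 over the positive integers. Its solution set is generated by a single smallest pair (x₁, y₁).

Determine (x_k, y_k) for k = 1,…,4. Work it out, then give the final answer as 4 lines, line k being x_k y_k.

35 3
2449 210
171395 14697
11995201 1028580

[11; 1,1,1,22] for √136; ℓ=4 ⇒ convergent index 3
step 0: (11, 1)  from 11·(1,0) + (0,1)
step 1: (12, 1)  from 1·(11,1) + (1,0)
step 2: (23, 2)  from 1·(12,1) + (11,1)
step 3: (35, 3)  from 1·(23,2) + (12,1)
(x₁, y₁) = (35, 3);  35² − 136·3² = 1 ✓
(x_2, y_2) = (35·35 + 136·3·3, 35·3 + 3·35) = (2449, 210)
(x_3, y_3) = (35·2449 + 136·3·210, 35·210 + 3·2449) = (171395, 14697)
(x_4, y_4) = (35·171395 + 136·3·14697, 35·14697 + 3·171395) = (11995201, 1028580)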